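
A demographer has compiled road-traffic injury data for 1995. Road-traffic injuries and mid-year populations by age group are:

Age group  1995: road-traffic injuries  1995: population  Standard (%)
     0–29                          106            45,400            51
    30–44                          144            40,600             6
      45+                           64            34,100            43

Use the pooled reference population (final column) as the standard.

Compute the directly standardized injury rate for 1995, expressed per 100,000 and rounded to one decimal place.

Age-specific rates per 100,000 for 1995: 233.48, 354.68, 187.68.
Standard weights: 0.51, 0.06, 0.43.
Standardized rate: 0.5100×233.48 + 0.0600×354.68 + 0.4300×187.68 = 221.0595 per 100,000.

221.1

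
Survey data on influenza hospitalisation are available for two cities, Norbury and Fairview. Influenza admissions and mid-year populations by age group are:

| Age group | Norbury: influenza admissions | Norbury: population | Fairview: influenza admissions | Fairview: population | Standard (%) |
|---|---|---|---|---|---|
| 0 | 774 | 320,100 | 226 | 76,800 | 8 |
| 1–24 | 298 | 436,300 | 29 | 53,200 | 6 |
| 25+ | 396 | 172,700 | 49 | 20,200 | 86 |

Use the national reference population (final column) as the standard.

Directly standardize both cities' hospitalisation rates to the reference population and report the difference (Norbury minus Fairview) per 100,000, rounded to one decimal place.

Age-specific rates per 100,000 for Norbury: 241.80, 68.30, 229.30.
For Fairview: 294.27, 54.51, 242.57.
Standard weights: 0.08, 0.06, 0.86.
Norbury: 0.0800×241.80 + 0.0600×68.30 + 0.8600×229.30 = 220.6395 per 100,000.
Fairview: 0.0800×294.27 + 0.0600×54.51 + 0.8600×242.57 = 235.4262 per 100,000.
Difference = 220.6395 − 235.4262 = -14.7867.

-14.8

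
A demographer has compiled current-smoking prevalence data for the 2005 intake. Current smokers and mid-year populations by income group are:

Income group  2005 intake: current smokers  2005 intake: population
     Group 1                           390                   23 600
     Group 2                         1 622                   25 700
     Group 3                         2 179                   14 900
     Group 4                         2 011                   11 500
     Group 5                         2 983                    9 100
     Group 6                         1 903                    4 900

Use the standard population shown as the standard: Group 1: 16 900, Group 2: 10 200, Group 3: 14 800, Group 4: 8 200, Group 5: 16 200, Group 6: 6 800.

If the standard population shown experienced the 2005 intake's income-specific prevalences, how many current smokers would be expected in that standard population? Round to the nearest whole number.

12473

Income-specific rates per 1 000 for the 2005 intake: 16.525, 63.113, 146.242, 174.870, 327.802, 388.367.
Expected current smokers = Σ (standard pop × income-specific rate ÷ 1 000)
= 16 900×16.525/1 000 + 10 200×63.113/1 000 + 14 800×146.242/1 000 + 8 200×174.870/1 000 + 16 200×327.802/1 000 + 6 800×388.367/1 000
= 279.28 + 643.75 + 2164.38 + 1433.93 + 5310.40 + 2640.90 = 12472.63.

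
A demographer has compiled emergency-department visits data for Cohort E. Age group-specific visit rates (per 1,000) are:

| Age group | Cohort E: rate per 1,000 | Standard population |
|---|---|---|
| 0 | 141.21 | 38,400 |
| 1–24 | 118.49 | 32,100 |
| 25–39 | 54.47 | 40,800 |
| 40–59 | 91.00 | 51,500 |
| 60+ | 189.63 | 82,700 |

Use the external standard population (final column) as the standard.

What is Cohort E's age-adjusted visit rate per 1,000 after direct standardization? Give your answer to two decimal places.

Standard total = 245,500; weights = 0.1564, 0.1308, 0.1662, 0.2098, 0.3369.
Standardized rate: 0.1564×141.21 + 0.1308×118.49 + 0.1662×54.47 + 0.2098×91.00 + 0.3369×189.63 = 129.6019 per 1,000.

129.60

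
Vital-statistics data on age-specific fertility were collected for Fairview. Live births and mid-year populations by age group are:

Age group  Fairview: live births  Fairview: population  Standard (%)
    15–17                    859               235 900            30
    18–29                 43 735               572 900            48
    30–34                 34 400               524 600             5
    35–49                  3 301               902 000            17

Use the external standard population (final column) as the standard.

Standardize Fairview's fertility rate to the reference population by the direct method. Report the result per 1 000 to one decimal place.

Age-specific rates per 1 000 for Fairview: 3.641, 76.340, 65.574, 3.660.
Standard weights: 0.30, 0.48, 0.05, 0.17.
Standardized rate: 0.3000×3.641 + 0.4800×76.340 + 0.0500×65.574 + 0.1700×3.660 = 41.6363 per 1 000.

41.6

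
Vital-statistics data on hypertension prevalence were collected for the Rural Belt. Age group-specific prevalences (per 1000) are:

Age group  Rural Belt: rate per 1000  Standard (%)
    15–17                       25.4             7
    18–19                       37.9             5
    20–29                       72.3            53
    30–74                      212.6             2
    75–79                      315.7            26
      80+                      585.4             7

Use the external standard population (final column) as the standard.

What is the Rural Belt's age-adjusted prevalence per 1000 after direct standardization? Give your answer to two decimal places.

169.30

Standard weights: 0.07, 0.05, 0.53, 0.02, 0.26, 0.07.
Standardized rate: 0.0700×25.4 + 0.0500×37.9 + 0.5300×72.3 + 0.0200×212.6 + 0.2600×315.7 + 0.0700×585.4 = 169.3040 per 1000.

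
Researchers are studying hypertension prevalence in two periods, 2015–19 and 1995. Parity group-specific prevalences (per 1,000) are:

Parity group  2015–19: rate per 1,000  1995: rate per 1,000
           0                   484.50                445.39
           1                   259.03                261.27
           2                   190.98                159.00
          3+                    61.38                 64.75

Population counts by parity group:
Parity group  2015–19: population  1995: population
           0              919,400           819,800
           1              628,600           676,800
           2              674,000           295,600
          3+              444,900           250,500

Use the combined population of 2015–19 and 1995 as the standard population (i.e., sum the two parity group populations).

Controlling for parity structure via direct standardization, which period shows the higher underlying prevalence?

Combined standard total = 4,709,600; weights = 0.3693, 0.2772, 0.2059, 0.1477.
2015–19: 0.3693×484.50 + 0.2772×259.03 + 0.2059×190.98 + 0.1477×61.38 = 299.0993 per 1,000.
1995: 0.3693×445.39 + 0.2772×261.27 + 0.2059×159.00 + 0.1477×64.75 = 279.1909 per 1,000.
The crude rates (286.59 vs 296.26) would put 1995 higher, but that reflects its parity composition; once standardized to a common parity structure, 2015–19 has the higher underlying rate.

2015–19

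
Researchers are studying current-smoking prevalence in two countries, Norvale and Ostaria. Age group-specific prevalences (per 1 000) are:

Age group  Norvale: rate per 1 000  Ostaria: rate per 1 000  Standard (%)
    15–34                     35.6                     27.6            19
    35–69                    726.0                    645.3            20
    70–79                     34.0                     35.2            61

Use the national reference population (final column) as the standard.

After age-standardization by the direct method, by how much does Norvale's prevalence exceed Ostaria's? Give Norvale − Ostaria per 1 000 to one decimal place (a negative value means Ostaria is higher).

Standard weights: 0.19, 0.20, 0.61.
Norvale: 0.1900×35.6 + 0.2000×726.0 + 0.6100×34.0 = 172.7040 per 1 000.
Ostaria: 0.1900×27.6 + 0.2000×645.3 + 0.6100×35.2 = 155.7760 per 1 000.
Difference = 172.7040 − 155.7760 = 16.9280.

16.9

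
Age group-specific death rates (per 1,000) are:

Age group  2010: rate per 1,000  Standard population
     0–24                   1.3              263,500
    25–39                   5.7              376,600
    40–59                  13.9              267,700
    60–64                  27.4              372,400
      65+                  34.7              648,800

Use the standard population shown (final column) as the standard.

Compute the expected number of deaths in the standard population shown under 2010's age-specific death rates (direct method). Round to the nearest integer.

Expected deaths = Σ (standard pop × age-specific rate ÷ 1,000)
= 263,500×1.3/1,000 + 376,600×5.7/1,000 + 267,700×13.9/1,000 + 372,400×27.4/1,000 + 648,800×34.7/1,000
= 342.55 + 2146.62 + 3721.03 + 10203.76 + 22513.36 = 38927.32.

38927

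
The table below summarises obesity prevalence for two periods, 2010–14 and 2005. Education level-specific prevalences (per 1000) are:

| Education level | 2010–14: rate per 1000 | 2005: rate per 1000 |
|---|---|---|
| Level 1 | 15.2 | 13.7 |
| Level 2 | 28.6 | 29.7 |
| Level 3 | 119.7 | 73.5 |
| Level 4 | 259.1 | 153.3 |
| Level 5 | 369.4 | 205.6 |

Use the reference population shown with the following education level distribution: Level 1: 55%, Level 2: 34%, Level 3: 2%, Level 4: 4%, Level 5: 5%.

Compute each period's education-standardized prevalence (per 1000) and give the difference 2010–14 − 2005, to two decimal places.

Standard weights: 0.55, 0.34, 0.02, 0.04, 0.05.
2010–14: 0.5500×15.2 + 0.3400×28.6 + 0.0200×119.7 + 0.0400×259.1 + 0.0500×369.4 = 49.3120 per 1000.
2005: 0.5500×13.7 + 0.3400×29.7 + 0.0200×73.5 + 0.0400×153.3 + 0.0500×205.6 = 35.5150 per 1000.
Difference = 49.3120 − 35.5150 = 13.7970.

13.80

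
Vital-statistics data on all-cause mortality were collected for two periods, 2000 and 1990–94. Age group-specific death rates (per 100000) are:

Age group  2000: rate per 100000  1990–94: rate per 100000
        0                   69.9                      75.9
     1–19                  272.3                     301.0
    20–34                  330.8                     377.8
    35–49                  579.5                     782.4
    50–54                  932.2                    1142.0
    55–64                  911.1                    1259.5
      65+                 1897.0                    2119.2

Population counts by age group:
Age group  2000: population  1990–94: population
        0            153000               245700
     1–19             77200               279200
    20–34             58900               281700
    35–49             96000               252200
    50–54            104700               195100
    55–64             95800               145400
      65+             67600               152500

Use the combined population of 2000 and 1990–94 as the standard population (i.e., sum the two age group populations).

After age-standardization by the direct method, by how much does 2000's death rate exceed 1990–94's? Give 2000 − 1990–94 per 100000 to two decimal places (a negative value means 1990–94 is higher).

Combined standard total = 2205000; weights = 0.1808, 0.1616, 0.1545, 0.1579, 0.1360, 0.1094, 0.0998.
2000: 0.1808×69.9 + 0.1616×272.3 + 0.1545×330.8 + 0.1579×579.5 + 0.1360×932.2 + 0.1094×911.1 + 0.0998×1897.0 = 615.0249 per 100000.
1990–94: 0.1808×75.9 + 0.1616×301.0 + 0.1545×377.8 + 0.1579×782.4 + 0.1360×1142.0 + 0.1094×1259.5 + 0.0998×2119.2 = 748.8649 per 100000.
Difference = 615.0249 − 748.8649 = -133.8400.

-133.84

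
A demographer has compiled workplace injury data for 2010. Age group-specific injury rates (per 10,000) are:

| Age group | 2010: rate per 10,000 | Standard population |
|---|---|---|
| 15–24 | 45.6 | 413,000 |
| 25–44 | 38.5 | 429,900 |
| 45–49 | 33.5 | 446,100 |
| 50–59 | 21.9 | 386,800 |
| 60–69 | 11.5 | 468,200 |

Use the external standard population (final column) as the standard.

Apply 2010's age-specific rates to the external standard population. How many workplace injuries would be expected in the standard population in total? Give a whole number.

Expected workplace injuries = Σ (standard pop × age-specific rate ÷ 10,000)
= 413,000×45.6/10,000 + 429,900×38.5/10,000 + 446,100×33.5/10,000 + 386,800×21.9/10,000 + 468,200×11.5/10,000
= 1883.28 + 1655.12 + 1494.43 + 847.09 + 538.43 = 6418.35.

6418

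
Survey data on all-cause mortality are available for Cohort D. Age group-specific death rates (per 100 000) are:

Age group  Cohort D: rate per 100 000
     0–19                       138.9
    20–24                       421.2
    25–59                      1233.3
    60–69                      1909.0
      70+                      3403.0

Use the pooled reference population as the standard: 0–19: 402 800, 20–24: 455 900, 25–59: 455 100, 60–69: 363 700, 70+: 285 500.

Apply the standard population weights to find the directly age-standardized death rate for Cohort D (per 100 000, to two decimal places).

1260.88

Standard total = 1 963 000; weights = 0.2052, 0.2322, 0.2318, 0.1853, 0.1454.
Standardized rate: 0.2052×138.9 + 0.2322×421.2 + 0.2318×1233.3 + 0.1853×1909.0 + 0.1454×3403.0 = 1260.8806 per 100 000.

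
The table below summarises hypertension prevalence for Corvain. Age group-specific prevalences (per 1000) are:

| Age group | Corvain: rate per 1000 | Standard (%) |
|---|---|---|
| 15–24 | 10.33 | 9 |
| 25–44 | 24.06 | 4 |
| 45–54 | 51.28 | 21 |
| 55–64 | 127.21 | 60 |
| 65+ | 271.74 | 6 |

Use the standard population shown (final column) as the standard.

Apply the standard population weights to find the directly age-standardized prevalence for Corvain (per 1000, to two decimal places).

Standard weights: 0.09, 0.04, 0.21, 0.60, 0.06.
Standardized rate: 0.0900×10.33 + 0.0400×24.06 + 0.2100×51.28 + 0.6000×127.21 + 0.0600×271.74 = 105.2913 per 1000.

105.29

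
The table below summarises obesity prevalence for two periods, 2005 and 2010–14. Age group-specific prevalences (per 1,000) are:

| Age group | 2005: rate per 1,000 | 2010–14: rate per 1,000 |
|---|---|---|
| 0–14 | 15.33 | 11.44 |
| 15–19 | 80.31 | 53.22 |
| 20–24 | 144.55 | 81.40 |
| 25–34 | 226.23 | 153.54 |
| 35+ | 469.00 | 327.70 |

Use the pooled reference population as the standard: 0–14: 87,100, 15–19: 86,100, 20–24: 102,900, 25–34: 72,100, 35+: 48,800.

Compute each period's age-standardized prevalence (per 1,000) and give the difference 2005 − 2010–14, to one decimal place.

Standard total = 397,000; weights = 0.2194, 0.2169, 0.2592, 0.1816, 0.1229.
2005: 0.2194×15.33 + 0.2169×80.31 + 0.2592×144.55 + 0.1816×226.23 + 0.1229×469.00 = 156.9837 per 1,000.
2010–14: 0.2194×11.44 + 0.2169×53.22 + 0.2592×81.40 + 0.1816×153.54 + 0.1229×327.70 = 103.3167 per 1,000.
Difference = 156.9837 − 103.3167 = 53.6670.

53.7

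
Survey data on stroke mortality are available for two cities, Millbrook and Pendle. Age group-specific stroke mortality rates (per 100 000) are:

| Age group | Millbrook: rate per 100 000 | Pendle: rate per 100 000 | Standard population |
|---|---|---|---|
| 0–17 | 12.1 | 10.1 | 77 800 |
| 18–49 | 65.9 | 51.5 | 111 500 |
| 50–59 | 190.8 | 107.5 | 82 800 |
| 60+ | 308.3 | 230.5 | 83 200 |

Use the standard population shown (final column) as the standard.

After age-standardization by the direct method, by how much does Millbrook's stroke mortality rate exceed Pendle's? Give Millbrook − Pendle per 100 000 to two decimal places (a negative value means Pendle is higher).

42.59

Standard total = 355 300; weights = 0.2190, 0.3138, 0.2330, 0.2342.
Millbrook: 0.2190×12.1 + 0.3138×65.9 + 0.2330×190.8 + 0.2342×308.3 = 139.9888 per 100 000.
Pendle: 0.2190×10.1 + 0.3138×51.5 + 0.2330×107.5 + 0.2342×230.5 = 97.4012 per 100 000.
Difference = 139.9888 − 97.4012 = 42.5877.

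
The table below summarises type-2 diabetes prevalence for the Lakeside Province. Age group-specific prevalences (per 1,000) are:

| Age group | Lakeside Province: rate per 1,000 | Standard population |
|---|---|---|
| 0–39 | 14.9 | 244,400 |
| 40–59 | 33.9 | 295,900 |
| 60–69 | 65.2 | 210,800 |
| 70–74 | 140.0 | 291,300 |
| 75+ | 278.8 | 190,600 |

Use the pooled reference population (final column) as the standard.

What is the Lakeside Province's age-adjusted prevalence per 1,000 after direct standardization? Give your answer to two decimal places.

98.41

Standard total = 1,233,000; weights = 0.1982, 0.2400, 0.1710, 0.2363, 0.1546.
Standardized rate: 0.1982×14.9 + 0.2400×33.9 + 0.1710×65.2 + 0.2363×140.0 + 0.1546×278.8 = 98.4088 per 1,000.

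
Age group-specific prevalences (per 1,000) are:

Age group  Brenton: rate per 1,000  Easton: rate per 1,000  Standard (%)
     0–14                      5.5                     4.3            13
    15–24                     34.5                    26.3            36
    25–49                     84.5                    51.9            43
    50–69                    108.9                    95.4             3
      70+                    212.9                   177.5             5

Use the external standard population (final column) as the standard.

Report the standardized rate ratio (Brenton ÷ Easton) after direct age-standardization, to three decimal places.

Standard weights: 0.13, 0.36, 0.43, 0.03, 0.05.
Brenton: 0.1300×5.5 + 0.3600×34.5 + 0.4300×84.5 + 0.0300×108.9 + 0.0500×212.9 = 63.3820 per 1,000.
Easton: 0.1300×4.3 + 0.3600×26.3 + 0.4300×51.9 + 0.0300×95.4 + 0.0500×177.5 = 44.0810 per 1,000.
Ratio = 63.3820 ÷ 44.0810 = 1.43785.

1.438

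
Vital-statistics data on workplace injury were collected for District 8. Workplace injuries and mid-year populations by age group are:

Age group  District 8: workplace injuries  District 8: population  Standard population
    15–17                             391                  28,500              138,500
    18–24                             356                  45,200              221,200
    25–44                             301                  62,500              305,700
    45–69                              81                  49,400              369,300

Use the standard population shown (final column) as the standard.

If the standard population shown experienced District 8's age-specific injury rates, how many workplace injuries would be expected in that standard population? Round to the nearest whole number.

5720

Age-specific rates per 10,000 for District 8: 137.19, 78.76, 48.16, 16.40.
Expected workplace injuries = Σ (standard pop × age-specific rate ÷ 10,000)
= 138,500×137.19/10,000 + 221,200×78.76/10,000 + 305,700×48.16/10,000 + 369,300×16.40/10,000
= 1900.12 + 1742.19 + 1472.25 + 605.53 = 5720.10.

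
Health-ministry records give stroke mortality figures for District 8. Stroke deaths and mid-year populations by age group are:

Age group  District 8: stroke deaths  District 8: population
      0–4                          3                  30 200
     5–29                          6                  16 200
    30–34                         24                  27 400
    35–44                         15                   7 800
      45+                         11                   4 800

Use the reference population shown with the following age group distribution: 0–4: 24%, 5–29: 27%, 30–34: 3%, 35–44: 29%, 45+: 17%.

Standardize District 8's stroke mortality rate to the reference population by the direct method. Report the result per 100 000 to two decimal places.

109.74

Age-specific rates per 100 000 for District 8: 9.93, 37.04, 87.59, 192.31, 229.17.
Standard weights: 0.24, 0.27, 0.03, 0.29, 0.17.
Standardized rate: 0.2400×9.93 + 0.2700×37.04 + 0.0300×87.59 + 0.2900×192.31 + 0.1700×229.17 = 109.7394 per 100 000.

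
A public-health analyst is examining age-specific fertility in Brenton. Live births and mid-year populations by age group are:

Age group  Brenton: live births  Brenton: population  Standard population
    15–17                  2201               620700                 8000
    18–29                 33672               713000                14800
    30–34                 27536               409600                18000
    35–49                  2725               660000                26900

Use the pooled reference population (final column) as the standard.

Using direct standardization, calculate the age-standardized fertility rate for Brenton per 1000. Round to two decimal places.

30.26

Age-specific rates per 1000 for Brenton: 3.546, 47.226, 67.227, 4.129.
Standard total = 67700; weights = 0.1182, 0.2186, 0.2659, 0.3973.
Standardized rate: 0.1182×3.546 + 0.2186×47.226 + 0.2659×67.227 + 0.3973×4.129 = 30.2578 per 1000.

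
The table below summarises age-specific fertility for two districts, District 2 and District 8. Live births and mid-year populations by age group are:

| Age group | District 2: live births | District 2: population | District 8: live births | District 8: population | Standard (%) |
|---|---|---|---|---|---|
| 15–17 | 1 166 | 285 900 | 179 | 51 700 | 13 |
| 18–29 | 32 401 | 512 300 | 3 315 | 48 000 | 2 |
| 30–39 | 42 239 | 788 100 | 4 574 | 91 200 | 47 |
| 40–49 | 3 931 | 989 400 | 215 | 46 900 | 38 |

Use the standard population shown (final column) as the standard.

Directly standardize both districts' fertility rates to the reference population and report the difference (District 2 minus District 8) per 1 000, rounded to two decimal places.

1.35

Age-specific rates per 1 000 for District 2: 4.078, 63.246, 53.596, 3.973.
For District 8: 3.462, 69.062, 50.154, 4.584.
Standard weights: 0.13, 0.02, 0.47, 0.38.
District 2: 0.1300×4.078 + 0.0200×63.246 + 0.4700×53.596 + 0.3800×3.973 = 28.4950 per 1 000.
District 8: 0.1300×3.462 + 0.0200×69.062 + 0.4700×50.154 + 0.3800×4.584 = 27.1455 per 1 000.
Difference = 28.4950 − 27.1455 = 1.3495.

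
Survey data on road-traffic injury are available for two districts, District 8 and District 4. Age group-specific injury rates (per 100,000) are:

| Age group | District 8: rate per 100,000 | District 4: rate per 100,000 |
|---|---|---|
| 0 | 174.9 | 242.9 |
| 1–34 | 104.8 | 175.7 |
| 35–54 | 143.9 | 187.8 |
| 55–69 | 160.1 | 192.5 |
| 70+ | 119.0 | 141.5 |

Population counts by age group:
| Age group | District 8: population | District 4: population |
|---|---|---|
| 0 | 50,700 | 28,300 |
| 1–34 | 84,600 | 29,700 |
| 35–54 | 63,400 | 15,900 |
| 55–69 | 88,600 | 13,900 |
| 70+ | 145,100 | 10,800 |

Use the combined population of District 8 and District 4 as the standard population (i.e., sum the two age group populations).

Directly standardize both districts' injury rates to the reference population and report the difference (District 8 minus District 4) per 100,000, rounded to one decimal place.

-44.8

Combined standard total = 531,000; weights = 0.1488, 0.2153, 0.1493, 0.1930, 0.2936.
District 8: 0.1488×174.9 + 0.2153×104.8 + 0.1493×143.9 + 0.1930×160.1 + 0.2936×119.0 = 135.9122 per 100,000.
District 4: 0.1488×242.9 + 0.2153×175.7 + 0.1493×187.8 + 0.1930×192.5 + 0.2936×141.5 = 180.7067 per 100,000.
Difference = 135.9122 − 180.7067 = -44.7945.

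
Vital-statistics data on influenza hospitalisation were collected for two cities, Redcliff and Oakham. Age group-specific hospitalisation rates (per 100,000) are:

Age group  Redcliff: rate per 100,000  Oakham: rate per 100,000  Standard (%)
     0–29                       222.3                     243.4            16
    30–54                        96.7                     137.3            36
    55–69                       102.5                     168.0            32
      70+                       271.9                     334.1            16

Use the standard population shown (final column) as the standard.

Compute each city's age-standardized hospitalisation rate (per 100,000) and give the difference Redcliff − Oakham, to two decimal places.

-48.90

Standard weights: 0.16, 0.36, 0.32, 0.16.
Redcliff: 0.1600×222.3 + 0.3600×96.7 + 0.3200×102.5 + 0.1600×271.9 = 146.6840 per 100,000.
Oakham: 0.1600×243.4 + 0.3600×137.3 + 0.3200×168.0 + 0.1600×334.1 = 195.5880 per 100,000.
Difference = 146.6840 − 195.5880 = -48.9040.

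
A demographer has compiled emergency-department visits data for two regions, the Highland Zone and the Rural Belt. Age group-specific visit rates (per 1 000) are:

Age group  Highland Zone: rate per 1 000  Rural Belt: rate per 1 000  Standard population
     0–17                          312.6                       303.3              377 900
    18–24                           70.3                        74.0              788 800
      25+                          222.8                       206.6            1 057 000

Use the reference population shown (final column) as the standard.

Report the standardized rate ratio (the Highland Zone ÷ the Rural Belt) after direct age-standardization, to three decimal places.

Standard total = 2 223 700; weights = 0.1699, 0.3547, 0.4753.
The Highland Zone: 0.1699×312.6 + 0.3547×70.3 + 0.4753×222.8 = 183.9654 per 1 000.
The Rural Belt: 0.1699×303.3 + 0.3547×74.0 + 0.4753×206.6 = 175.9970 per 1 000.
Ratio = 183.9654 ÷ 175.9970 = 1.04528.

1.045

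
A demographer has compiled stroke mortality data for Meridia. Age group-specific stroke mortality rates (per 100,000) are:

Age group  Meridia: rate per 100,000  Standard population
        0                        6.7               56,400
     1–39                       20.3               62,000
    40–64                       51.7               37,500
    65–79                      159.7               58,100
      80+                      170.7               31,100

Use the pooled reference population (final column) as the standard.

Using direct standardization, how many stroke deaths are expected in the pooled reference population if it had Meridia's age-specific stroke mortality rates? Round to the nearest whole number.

182

Expected stroke deaths = Σ (standard pop × age-specific rate ÷ 100,000)
= 56,400×6.7/100,000 + 62,000×20.3/100,000 + 37,500×51.7/100,000 + 58,100×159.7/100,000 + 31,100×170.7/100,000
= 3.78 + 12.59 + 19.39 + 92.79 + 53.09 = 181.63.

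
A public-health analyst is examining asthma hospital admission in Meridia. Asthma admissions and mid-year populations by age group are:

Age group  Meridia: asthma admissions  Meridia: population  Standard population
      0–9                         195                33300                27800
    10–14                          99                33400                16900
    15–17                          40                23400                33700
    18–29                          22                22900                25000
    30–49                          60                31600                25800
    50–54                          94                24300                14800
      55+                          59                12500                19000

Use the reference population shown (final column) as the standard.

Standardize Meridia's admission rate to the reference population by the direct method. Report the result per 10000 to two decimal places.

Age-specific rates per 10000 for Meridia: 58.56, 29.64, 17.09, 9.61, 18.99, 38.68, 47.20.
Standard total = 163000; weights = 0.1706, 0.1037, 0.2067, 0.1534, 0.1583, 0.0908, 0.1166.
Standardized rate: 0.1706×58.56 + 0.1037×29.64 + 0.2067×17.09 + 0.1534×9.61 + 0.1583×18.99 + 0.0908×38.68 + 0.1166×47.20 = 30.0876 per 10000.

30.09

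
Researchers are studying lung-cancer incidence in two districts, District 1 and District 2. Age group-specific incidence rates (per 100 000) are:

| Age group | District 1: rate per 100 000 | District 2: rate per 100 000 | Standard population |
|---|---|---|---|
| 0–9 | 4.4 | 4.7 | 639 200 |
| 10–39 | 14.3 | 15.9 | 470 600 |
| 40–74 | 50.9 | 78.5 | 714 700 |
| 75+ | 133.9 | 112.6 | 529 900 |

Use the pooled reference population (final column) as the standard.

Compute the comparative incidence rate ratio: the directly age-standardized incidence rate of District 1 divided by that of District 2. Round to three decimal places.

Standard total = 2 354 400; weights = 0.2715, 0.1999, 0.3036, 0.2251.
District 1: 0.2715×4.4 + 0.1999×14.3 + 0.3036×50.9 + 0.2251×133.9 = 49.6406 per 100 000.
District 2: 0.2715×4.7 + 0.1999×15.9 + 0.3036×78.5 + 0.2251×112.6 = 53.6262 per 100 000.
Ratio = 49.6406 ÷ 53.6262 = 0.92568.

0.926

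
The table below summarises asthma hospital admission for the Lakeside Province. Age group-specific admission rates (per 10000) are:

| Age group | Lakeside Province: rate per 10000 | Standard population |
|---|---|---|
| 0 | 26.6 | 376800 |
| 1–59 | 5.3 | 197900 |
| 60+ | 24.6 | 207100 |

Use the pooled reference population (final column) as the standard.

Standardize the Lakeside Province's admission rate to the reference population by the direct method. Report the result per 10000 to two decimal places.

Standard total = 781800; weights = 0.4820, 0.2531, 0.2649.
Standardized rate: 0.4820×26.6 + 0.2531×5.3 + 0.2649×24.6 = 20.6784 per 10000.

20.68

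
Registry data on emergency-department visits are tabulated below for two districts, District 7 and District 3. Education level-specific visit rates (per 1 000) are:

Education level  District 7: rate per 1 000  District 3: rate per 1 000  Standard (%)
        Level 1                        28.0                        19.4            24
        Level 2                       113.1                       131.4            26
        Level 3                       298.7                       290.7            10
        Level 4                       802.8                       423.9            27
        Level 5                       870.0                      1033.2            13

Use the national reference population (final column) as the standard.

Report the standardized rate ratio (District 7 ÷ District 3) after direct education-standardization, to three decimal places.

Standard weights: 0.24, 0.26, 0.10, 0.27, 0.13.
District 7: 0.2400×28.0 + 0.2600×113.1 + 0.1000×298.7 + 0.2700×802.8 + 0.1300×870.0 = 395.8520 per 1 000.
District 3: 0.2400×19.4 + 0.2600×131.4 + 0.1000×290.7 + 0.2700×423.9 + 0.1300×1033.2 = 316.6590 per 1 000.
Ratio = 395.8520 ÷ 316.6590 = 1.25009.

1.250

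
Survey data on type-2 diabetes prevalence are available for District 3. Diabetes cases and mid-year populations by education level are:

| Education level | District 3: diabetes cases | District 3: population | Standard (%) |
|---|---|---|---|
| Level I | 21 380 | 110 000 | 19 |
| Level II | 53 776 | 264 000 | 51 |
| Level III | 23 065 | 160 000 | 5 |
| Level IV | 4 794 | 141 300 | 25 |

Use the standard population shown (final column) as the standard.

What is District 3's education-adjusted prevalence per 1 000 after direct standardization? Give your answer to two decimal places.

156.50

Education-specific rates per 1 000 for District 3: 194.364, 203.697, 144.156, 33.928.
Standard weights: 0.19, 0.51, 0.05, 0.25.
Standardized rate: 0.1900×194.364 + 0.5100×203.697 + 0.0500×144.156 + 0.2500×33.928 = 156.5043 per 1 000.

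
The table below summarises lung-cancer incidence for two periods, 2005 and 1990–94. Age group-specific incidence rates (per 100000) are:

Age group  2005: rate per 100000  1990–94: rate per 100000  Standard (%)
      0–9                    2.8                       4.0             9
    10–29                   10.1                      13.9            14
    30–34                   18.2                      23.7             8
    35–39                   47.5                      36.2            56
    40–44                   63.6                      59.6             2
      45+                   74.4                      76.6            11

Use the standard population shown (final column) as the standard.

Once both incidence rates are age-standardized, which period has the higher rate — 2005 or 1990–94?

2005

Standard weights: 0.09, 0.14, 0.08, 0.56, 0.02, 0.11.
2005: 0.0900×2.8 + 0.1400×10.1 + 0.0800×18.2 + 0.5600×47.5 + 0.0200×63.6 + 0.1100×74.4 = 39.1780 per 100000.
1990–94: 0.0900×4.0 + 0.1400×13.9 + 0.0800×23.7 + 0.5600×36.2 + 0.0200×59.6 + 0.1100×76.6 = 34.0920 per 100000.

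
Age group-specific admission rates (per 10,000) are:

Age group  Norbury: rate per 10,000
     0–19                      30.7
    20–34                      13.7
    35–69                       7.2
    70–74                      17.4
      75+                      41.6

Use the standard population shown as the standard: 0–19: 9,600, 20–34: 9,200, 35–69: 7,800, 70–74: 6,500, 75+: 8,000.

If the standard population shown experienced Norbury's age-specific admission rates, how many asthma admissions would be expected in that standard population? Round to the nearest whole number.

92

Expected asthma admissions = Σ (standard pop × age-specific rate ÷ 10,000)
= 9,600×30.7/10,000 + 9,200×13.7/10,000 + 7,800×7.2/10,000 + 6,500×17.4/10,000 + 8,000×41.6/10,000
= 29.47 + 12.60 + 5.62 + 11.31 + 33.28 = 92.28.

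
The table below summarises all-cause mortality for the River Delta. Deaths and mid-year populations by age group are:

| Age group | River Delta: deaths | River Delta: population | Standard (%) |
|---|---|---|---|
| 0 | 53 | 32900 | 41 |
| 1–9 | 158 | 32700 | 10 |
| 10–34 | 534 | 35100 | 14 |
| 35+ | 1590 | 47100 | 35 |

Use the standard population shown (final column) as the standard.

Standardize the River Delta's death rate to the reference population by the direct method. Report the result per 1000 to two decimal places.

Age-specific rates per 1000 for the River Delta: 1.611, 4.832, 15.214, 33.758.
Standard weights: 0.41, 0.10, 0.14, 0.35.
Standardized rate: 0.4100×1.611 + 0.1000×4.832 + 0.1400×15.214 + 0.3500×33.758 = 15.0889 per 1000.

15.09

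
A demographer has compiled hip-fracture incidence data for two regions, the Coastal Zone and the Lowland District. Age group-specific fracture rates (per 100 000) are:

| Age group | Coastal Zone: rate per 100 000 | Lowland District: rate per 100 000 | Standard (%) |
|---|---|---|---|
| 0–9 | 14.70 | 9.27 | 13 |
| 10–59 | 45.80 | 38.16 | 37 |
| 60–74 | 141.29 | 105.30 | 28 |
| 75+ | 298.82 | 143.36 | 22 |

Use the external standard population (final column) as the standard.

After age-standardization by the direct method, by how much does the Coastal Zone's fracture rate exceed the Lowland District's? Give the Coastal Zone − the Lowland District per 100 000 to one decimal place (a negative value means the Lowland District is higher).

Standard weights: 0.13, 0.37, 0.28, 0.22.
The Coastal Zone: 0.1300×14.70 + 0.3700×45.80 + 0.2800×141.29 + 0.2200×298.82 = 124.1586 per 100 000.
The Lowland District: 0.1300×9.27 + 0.3700×38.16 + 0.2800×105.30 + 0.2200×143.36 = 76.3475 per 100 000.
Difference = 124.1586 − 76.3475 = 47.8111.

47.8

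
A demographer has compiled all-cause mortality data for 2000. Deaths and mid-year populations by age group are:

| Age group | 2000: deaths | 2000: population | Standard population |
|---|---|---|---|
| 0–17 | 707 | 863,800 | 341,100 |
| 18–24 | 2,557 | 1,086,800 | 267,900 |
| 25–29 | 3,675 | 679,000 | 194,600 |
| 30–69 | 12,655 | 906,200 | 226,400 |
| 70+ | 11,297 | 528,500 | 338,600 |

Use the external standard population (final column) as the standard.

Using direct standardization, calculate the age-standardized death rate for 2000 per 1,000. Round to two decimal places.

Age-specific rates per 1,000 for 2000: 0.818, 2.353, 5.412, 13.965, 21.376.
Standard total = 1,368,600; weights = 0.2492, 0.1957, 0.1422, 0.1654, 0.2474.
Standardized rate: 0.2492×0.818 + 0.1957×2.353 + 0.1422×5.412 + 0.1654×13.965 + 0.2474×21.376 = 9.0327 per 1,000.

9.03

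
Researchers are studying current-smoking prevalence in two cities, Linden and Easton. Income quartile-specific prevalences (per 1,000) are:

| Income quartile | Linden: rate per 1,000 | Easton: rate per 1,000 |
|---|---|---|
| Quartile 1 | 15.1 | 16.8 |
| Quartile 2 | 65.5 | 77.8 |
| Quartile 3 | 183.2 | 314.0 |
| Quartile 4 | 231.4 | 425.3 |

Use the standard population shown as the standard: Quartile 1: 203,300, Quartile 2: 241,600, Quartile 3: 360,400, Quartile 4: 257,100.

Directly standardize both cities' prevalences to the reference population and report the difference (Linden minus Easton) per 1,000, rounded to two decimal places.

-94.42

Standard total = 1,062,400; weights = 0.1914, 0.2274, 0.3392, 0.2420.
Linden: 0.1914×15.1 + 0.2274×65.5 + 0.3392×183.2 + 0.2420×231.4 = 135.9308 per 1,000.
Easton: 0.1914×16.8 + 0.2274×77.8 + 0.3392×314.0 + 0.2420×425.3 = 230.3484 per 1,000.
Difference = 135.9308 − 230.3484 = -94.4176.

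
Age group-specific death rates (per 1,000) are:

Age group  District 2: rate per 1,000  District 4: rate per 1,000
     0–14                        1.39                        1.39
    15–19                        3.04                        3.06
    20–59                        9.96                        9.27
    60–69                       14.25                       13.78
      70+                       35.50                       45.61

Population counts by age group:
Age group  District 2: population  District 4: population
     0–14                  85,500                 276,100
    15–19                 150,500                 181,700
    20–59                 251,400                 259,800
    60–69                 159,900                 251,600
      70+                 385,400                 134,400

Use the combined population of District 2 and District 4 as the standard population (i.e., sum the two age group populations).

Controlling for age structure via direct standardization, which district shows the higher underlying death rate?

District 4

Combined standard total = 2,136,300; weights = 0.1693, 0.1555, 0.2393, 0.1926, 0.2433.
District 2: 0.1693×1.39 + 0.1555×3.04 + 0.2393×9.96 + 0.1926×14.25 + 0.2433×35.50 = 14.4740 per 1,000.
District 4: 0.1693×1.39 + 0.1555×3.06 + 0.2393×9.27 + 0.1926×13.78 + 0.2433×45.61 = 16.6814 per 1,000.
The crude rates (18.44 vs 11.73) would put District 2 higher, but that reflects its age composition; once standardized to a common age structure, District 4 has the higher underlying rate.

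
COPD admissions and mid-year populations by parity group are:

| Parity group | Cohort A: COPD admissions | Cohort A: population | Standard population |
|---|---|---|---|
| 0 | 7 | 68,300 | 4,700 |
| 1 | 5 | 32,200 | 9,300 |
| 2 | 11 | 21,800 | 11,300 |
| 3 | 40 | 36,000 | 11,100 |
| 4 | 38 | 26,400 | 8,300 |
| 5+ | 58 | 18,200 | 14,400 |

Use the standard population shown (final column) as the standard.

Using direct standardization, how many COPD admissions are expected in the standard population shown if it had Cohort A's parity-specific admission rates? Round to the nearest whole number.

78

Parity-specific rates per 10,000 for Cohort A: 1.02, 1.55, 5.05, 11.11, 14.39, 31.87.
Expected COPD admissions = Σ (standard pop × parity-specific rate ÷ 10,000)
= 4,700×1.02/10,000 + 9,300×1.55/10,000 + 11,300×5.05/10,000 + 11,100×11.11/10,000 + 8,300×14.39/10,000 + 14,400×31.87/10,000
= 0.48 + 1.44 + 5.70 + 12.33 + 11.95 + 45.89 = 77.80.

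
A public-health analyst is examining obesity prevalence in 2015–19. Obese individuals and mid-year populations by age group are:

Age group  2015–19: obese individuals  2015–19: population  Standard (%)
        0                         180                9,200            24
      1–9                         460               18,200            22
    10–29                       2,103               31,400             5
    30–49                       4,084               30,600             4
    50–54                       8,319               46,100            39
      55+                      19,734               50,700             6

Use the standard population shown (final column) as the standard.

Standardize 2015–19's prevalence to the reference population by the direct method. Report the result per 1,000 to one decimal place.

112.7

Age-specific rates per 1,000 for 2015–19: 19.565, 25.275, 66.975, 133.464, 180.456, 389.231.
Standard weights: 0.24, 0.22, 0.05, 0.04, 0.39, 0.06.
Standardized rate: 0.2400×19.565 + 0.2200×25.275 + 0.0500×66.975 + 0.0400×133.464 + 0.3900×180.456 + 0.0600×389.231 = 112.6749 per 1,000.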